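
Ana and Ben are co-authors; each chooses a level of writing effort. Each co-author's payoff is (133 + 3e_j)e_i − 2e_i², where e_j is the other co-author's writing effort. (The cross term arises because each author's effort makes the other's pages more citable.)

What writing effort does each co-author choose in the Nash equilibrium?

Ana's payoff is (133 + 3e_B)e_A − 2e_A².
∂π/∂e_A = 133 + 3e_B − 4e_A = 0, so e_A = 33.25 + 0.75e_B.
The game is symmetric, so in equilibrium e_B = e_A: the reaction function gives 0.25e_A = 33.25, hence e_A = 133.

133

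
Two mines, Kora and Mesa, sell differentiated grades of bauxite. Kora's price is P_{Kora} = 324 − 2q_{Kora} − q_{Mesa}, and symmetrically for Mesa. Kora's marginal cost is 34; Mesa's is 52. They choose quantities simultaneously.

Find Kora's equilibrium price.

Mine Kora's profit: π = q_{Kora}(324 − 2q_{Kora} − q_{Mesa}) − 34q_{Kora}.
∂π/∂q_{Kora} = 290 − 4q_{Kora} − q_{Mesa} = 0 ⇒ q_{Kora} = 72.5 − 0.25q_{Mesa}.
Similarly q_{Mesa} = 68 − 0.25q_{Kora}.
Substituting the second reaction function into the first: q_{Kora} = 72.5 − 0.25(68 − 0.25q_{Kora}), which gives 0.9375q_{Kora} = 55.5 ⇒ q_{Kora} = 59.2.
Then q_{Mesa} = 68 − 0.25·59.2 = 53.2.
P_{Kora} = 324 − 2·59.2 − 53.2 = 152.4.

152.4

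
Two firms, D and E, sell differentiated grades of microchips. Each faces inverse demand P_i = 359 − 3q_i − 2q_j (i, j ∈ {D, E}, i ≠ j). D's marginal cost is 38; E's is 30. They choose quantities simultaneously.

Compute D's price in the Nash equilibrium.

156.875

Firm D's profit: π = q_D(359 − 3q_D − 2q_E) − 38q_D.
∂π/∂q_D = 321 − 6q_D − 2q_E = 0 ⇒ q_D = 53.5 − (1/3)q_E.
Similarly q_E = 329/6 − (1/3)q_D.
Solving the two reaction functions simultaneously: (1 − (−1/3)(−1/3))q_D = 53.5 − (1/3)·(329/6), so (8/9)q_D = 317/9 and q_D = 39.625.
Then q_E = 329/6 − (1/3)·39.625 = 41.625.
P_D = 359 − 3·39.625 − 2·41.625 = 156.875.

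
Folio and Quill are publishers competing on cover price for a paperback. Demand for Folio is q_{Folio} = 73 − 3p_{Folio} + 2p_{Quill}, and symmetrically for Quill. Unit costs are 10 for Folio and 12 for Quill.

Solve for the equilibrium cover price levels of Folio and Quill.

26.125, 26.875

Folio's profit: π = (p_{Folio} − 10)(73 − 3p_{Folio} + 2p_{Quill}).
∂π/∂p_{Folio} = 103 − 6p_{Folio} + 2p_{Quill} = 0 ⇒ p_{Folio} = 103/6 + (1/3)p_{Quill}.
Similarly p_{Quill} = 109/6 + (1/3)p_{Folio}.
Solving the two reaction functions simultaneously: (1 − (1/3)(1/3))p_{Folio} = 103/6 + (1/3)·(109/6), so (8/9)p_{Folio} = 209/9 and p_{Folio} = 26.125.
Then p_{Quill} = 109/6 + (1/3)·26.125 = 26.875.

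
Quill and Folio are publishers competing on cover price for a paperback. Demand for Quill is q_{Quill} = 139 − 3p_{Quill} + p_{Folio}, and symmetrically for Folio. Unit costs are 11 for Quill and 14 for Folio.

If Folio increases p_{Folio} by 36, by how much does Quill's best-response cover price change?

6

Quill's profit: π = (p_{Quill} − 11)(139 − 3p_{Quill} + p_{Folio}).
∂π/∂p_{Quill} = 172 − 6p_{Quill} + p_{Folio} = 0 ⇒ p_{Quill} = 86/3 + (1/6)p_{Folio}.
The reaction-function slope is 1/6, so a 36-unit rise in p_{Folio} moves p_{Quill} by 1/6 × 36 = 6. Quill's best response rises — the actions are strategic complements.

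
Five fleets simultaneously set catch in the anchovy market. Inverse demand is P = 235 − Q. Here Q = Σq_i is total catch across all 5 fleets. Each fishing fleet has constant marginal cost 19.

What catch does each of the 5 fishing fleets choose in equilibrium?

A representative fishing fleet's profit is π_i = q_i(235 − Q) − 19q_i, with Q = q_i + Σ_{j≠i} q_j.
First-order condition: 216 − 2q_i − Σ_{j≠i} q_j = 0.
Imposing symmetry (q_j = q for all j) turns Σ_{j≠i} q_j into 4q, so 216 = 6q and q = 36.

36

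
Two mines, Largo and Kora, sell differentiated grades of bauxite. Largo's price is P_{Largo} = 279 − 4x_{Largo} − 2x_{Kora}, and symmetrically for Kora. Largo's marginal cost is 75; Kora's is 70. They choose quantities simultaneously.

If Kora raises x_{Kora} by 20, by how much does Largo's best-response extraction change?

-5

Mine Largo's profit: π = x_{Largo}(279 − 4x_{Largo} − 2x_{Kora}) − 75x_{Largo}.
∂π/∂x_{Largo} = 204 − 8x_{Largo} − 2x_{Kora} = 0 ⇒ x_{Largo} = 25.5 − 0.25x_{Kora}.
The reaction-function slope is −0.25, so a 20-unit rise in x_{Kora} moves x_{Largo} by −0.25 × 20 = −5. Largo's best response falls — the actions are strategic substitutes.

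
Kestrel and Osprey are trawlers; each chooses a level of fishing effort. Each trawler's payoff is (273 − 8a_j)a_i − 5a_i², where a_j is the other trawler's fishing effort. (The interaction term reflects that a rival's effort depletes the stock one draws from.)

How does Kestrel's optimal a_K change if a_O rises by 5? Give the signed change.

Kestrel's payoff is (273 − 8a_O)a_K − 5a_K².
∂π/∂a_K = 273 − 8a_O − 10a_K = 0, so a_K = 27.3 − 0.8a_O.
The reaction-function slope is −0.8, so a 5-unit rise in a_O moves a_K by −0.8 × 5 = −4. Kestrel's best response falls — the actions are strategic substitutes.

-4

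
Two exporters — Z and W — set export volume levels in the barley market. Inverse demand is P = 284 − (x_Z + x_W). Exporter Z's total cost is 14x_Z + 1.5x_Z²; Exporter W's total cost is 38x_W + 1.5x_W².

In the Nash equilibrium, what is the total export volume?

86

Exporter Z's profit: π = x_Z(284 − (x_Z + x_W)) − 14x_Z − 1.5x_Z².
∂π/∂x_Z = 270 − 5x_Z − x_W = 0, so x_Z = 54 − 0.2x_W.
By the same steps for W: x_W = 49.2 − 0.2x_Z.
Substituting the second reaction function into the first: x_Z = 54 − 0.2(49.2 − 0.2x_Z), which gives 0.96x_Z = 44.16 ⇒ x_Z = 46.
Then x_W = 49.2 − 0.2·46 = 40.
Total export volume: 46 + 40 = 86.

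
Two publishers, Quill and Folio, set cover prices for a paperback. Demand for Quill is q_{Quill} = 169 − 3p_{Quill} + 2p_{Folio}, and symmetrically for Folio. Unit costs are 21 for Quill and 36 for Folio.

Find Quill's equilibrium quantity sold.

Quill's profit: π = (p_{Quill} − 21)(169 − 3p_{Quill} + 2p_{Folio}).
∂π/∂p_{Quill} = 232 − 6p_{Quill} + 2p_{Folio} = 0 ⇒ p_{Quill} = 116/3 + (1/3)p_{Folio}.
Similarly p_{Folio} = 277/6 + (1/3)p_{Quill}.
Plugging p_{Folio} into Quill's best response: p_{Quill} = 116/3 + (1/3)(277/6 + (1/3)p_{Quill}) ⇒ (8/9)p_{Quill} = 973/18, so p_{Quill} = 60.8125.
Then p_{Folio} = 277/6 + (1/3)·60.8125 = 66.4375.
q_{Quill} = 169 − 3·60.8125 + 2·66.4375 = 119.4375.

119.4375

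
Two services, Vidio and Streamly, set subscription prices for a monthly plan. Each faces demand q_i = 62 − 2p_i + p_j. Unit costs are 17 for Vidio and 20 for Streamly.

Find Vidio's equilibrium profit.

474.32

Vidio's profit: π = (p_{Vidio} − 17)(62 − 2p_{Vidio} + p_{Streamly}).
∂π/∂p_{Vidio} = 96 − 4p_{Vidio} + p_{Streamly} = 0 ⇒ p_{Vidio} = 24 + 0.25p_{Streamly}.
Similarly p_{Streamly} = 25.5 + 0.25p_{Vidio}.
Substituting the second reaction function into the first: p_{Vidio} = 24 + 0.25(25.5 + 0.25p_{Vidio}), which gives 0.9375p_{Vidio} = 30.375 ⇒ p_{Vidio} = 32.4.
Then p_{Streamly} = 25.5 + 0.25·32.4 = 33.6.
q_{Vidio} = 62 − 2·32.4 + 33.6 = 30.8.
Profit = (32.4 − 17)·30.8 = 474.32.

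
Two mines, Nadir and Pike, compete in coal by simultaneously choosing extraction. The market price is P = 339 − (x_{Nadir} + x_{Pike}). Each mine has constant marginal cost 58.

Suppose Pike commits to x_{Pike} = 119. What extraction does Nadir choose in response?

Mine Nadir's profit: π = x_{Nadir}(339 − (x_{Nadir} + x_{Pike})) − 58x_{Nadir}.
∂π/∂x_{Nadir} = 281 − 2x_{Nadir} − x_{Pike} = 0, so x_{Nadir} = 140.5 − 0.5x_{Pike}.
At x_{Pike} = 119: x_{Nadir} = 140.5 − 0.5·119 = 81.

81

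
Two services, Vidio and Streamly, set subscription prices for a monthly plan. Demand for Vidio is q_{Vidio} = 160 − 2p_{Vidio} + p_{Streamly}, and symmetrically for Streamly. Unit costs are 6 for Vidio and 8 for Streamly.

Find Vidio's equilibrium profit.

5325.12

Vidio's profit: π = (p_{Vidio} − 6)(160 − 2p_{Vidio} + p_{Streamly}).
∂π/∂p_{Vidio} = 172 − 4p_{Vidio} + p_{Streamly} = 0 ⇒ p_{Vidio} = 43 + 0.25p_{Streamly}.
Similarly p_{Streamly} = 44 + 0.25p_{Vidio}.
Plugging p_{Streamly} into Vidio's best response: p_{Vidio} = 43 + 0.25(44 + 0.25p_{Vidio}) ⇒ 0.9375p_{Vidio} = 54, so p_{Vidio} = 57.6.
Then p_{Streamly} = 44 + 0.25·57.6 = 58.4.
q_{Vidio} = 160 − 2·57.6 + 58.4 = 103.2.
Profit = (57.6 − 6)·103.2 = 5325.12.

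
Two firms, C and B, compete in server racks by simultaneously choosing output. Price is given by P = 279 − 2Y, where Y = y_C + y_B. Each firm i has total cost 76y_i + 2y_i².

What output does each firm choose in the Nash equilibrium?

Firm C's profit: π = y_C(279 − 2(y_C + y_B)) − 76y_C − 2y_C².
∂π/∂y_C = 203 − 8y_C − 2y_B = 0, so y_C = 25.375 − 0.25y_B.
The game is symmetric, so in equilibrium y_B = y_C: the reaction function gives 1.25y_C = 25.375, hence y_C = 20.3.

20.3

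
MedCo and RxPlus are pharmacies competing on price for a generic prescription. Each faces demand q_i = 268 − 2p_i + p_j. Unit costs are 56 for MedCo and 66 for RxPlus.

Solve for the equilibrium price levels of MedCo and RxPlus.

128, 132

MedCo's profit: π = (p_{MedCo} − 56)(268 − 2p_{MedCo} + p_{RxPlus}).
∂π/∂p_{MedCo} = 380 − 4p_{MedCo} + p_{RxPlus} = 0 ⇒ p_{MedCo} = 95 + 0.25p_{RxPlus}.
Similarly p_{RxPlus} = 100 + 0.25p_{MedCo}.
Plugging p_{RxPlus} into MedCo's best response: p_{MedCo} = 95 + 0.25(100 + 0.25p_{MedCo}) ⇒ 0.9375p_{MedCo} = 120, so p_{MedCo} = 128.
Then p_{RxPlus} = 100 + 0.25·128 = 132.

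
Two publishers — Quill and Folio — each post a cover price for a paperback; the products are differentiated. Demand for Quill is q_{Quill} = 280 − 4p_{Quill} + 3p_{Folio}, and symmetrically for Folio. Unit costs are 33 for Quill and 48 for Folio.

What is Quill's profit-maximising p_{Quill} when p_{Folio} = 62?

Quill's profit: π = (p_{Quill} − 33)(280 − 4p_{Quill} + 3p_{Folio}).
∂π/∂p_{Quill} = 412 − 8p_{Quill} + 3p_{Folio} = 0 ⇒ p_{Quill} = 51.5 + 0.375p_{Folio}.
At p_{Folio} = 62: p_{Quill} = 51.5 + 0.375·62 = 74.75.

74.75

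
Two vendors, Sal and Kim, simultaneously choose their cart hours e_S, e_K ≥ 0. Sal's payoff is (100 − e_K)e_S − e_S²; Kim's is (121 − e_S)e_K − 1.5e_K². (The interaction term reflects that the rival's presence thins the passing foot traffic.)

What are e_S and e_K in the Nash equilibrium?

Expanding Sal's payoff: 100e_S − e_Ke_S − e_S².
∂π/∂e_S = 100 − e_K − 2e_S = 0, so e_S = 50 − 0.5e_K.
Likewise for Kim: e_K = 121/3 − (1/3)e_S.
Solving the two reaction functions simultaneously: (1 − (−0.5)(−1/3))e_S = 50 − 0.5·(121/3), so (5/6)e_S = 179/6 and e_S = 35.8.
Then e_K = 121/3 − (1/3)·35.8 = 28.4.

35.8, 28.4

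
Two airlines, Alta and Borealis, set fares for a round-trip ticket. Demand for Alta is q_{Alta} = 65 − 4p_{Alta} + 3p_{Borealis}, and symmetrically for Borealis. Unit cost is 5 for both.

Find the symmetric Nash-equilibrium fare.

17

Alta's profit: π = (p_{Alta} − 5)(65 − 4p_{Alta} + 3p_{Borealis}).
∂π/∂p_{Alta} = 85 − 8p_{Alta} + 3p_{Borealis} = 0 ⇒ p_{Alta} = 10.625 + 0.375p_{Borealis}.
By symmetry p_{Borealis} = p_{Alta}; substituting into the reaction function, 0.625p_{Alta} = 10.625 and p_{Alta} = 17.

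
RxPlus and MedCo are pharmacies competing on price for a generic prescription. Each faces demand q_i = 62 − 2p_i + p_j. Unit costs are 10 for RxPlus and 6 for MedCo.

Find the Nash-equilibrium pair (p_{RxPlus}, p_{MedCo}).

RxPlus's profit: π = (p_{RxPlus} − 10)(62 − 2p_{RxPlus} + p_{MedCo}).
∂π/∂p_{RxPlus} = 82 − 4p_{RxPlus} + p_{MedCo} = 0 ⇒ p_{RxPlus} = 20.5 + 0.25p_{MedCo}.
Similarly p_{MedCo} = 18.5 + 0.25p_{RxPlus}.
Substituting the second reaction function into the first: p_{RxPlus} = 20.5 + 0.25(18.5 + 0.25p_{RxPlus}), which gives 0.9375p_{RxPlus} = 25.125 ⇒ p_{RxPlus} = 26.8.
Then p_{MedCo} = 18.5 + 0.25·26.8 = 25.2.

26.8, 25.2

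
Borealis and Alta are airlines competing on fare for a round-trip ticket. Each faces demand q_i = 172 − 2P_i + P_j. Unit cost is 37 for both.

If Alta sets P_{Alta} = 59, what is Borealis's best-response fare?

Borealis's profit: π = (P_{Borealis} − 37)(172 − 2P_{Borealis} + P_{Alta}).
∂π/∂P_{Borealis} = 246 − 4P_{Borealis} + P_{Alta} = 0 ⇒ P_{Borealis} = 61.5 + 0.25P_{Alta}.
At P_{Alta} = 59: P_{Borealis} = 61.5 + 0.25·59 = 76.25.

76.25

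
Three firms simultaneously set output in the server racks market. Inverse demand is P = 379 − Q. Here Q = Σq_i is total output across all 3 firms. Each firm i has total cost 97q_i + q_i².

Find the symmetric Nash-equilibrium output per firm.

47

A representative firm's profit is π_i = q_i(379 − Q) − 97q_i − q_i², with Q = q_i + Σ_{j≠i} q_j.
First-order condition: 282 − 4q_i − Σ_{j≠i} q_j = 0.
In a symmetric equilibrium every firm chooses the same q, so Σ_{j≠i} q_j = 2q. The condition becomes 282 − 6q = 0, giving q = 282/6 = 47.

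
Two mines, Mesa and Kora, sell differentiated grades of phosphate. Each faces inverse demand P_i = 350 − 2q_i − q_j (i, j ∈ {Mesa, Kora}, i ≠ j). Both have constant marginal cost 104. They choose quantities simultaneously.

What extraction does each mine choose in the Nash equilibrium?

Mine Mesa's profit: π = q_{Mesa}(350 − 2q_{Mesa} − q_{Kora}) − 104q_{Mesa}.
∂π/∂q_{Mesa} = 246 − 4q_{Mesa} − q_{Kora} = 0 ⇒ q_{Mesa} = 61.5 − 0.25q_{Kora}.
By symmetry q_{Kora} = q_{Mesa}; substituting into the reaction function, 1.25q_{Mesa} = 61.5 and q_{Mesa} = 49.2.

49.2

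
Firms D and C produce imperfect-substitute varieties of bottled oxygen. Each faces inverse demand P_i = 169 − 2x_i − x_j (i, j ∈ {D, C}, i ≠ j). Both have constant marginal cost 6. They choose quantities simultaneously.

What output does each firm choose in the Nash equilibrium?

Firm D's profit: π = x_D(169 − 2x_D − x_C) − 6x_D.
∂π/∂x_D = 163 − 4x_D − x_C = 0 ⇒ x_D = 40.75 − 0.25x_C.
The game is symmetric, so in equilibrium x_C = x_D: the reaction function gives 1.25x_D = 40.75, hence x_D = 32.6.

32.6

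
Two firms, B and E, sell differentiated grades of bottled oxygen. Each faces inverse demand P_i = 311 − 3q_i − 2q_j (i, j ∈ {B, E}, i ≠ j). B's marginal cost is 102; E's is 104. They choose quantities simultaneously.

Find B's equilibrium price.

180.75

Firm B's profit: π = q_B(311 − 3q_B − 2q_E) − 102q_B.
∂π/∂q_B = 209 − 6q_B − 2q_E = 0 ⇒ q_B = 209/6 − (1/3)q_E.
Similarly q_E = 34.5 − (1/3)q_B.
Plugging q_E into B's best response: q_B = 209/6 − (1/3)(34.5 − (1/3)q_B) ⇒ (8/9)q_B = 70/3, so q_B = 26.25.
Then q_E = 34.5 − (1/3)·26.25 = 25.75.
P_B = 311 − 3·26.25 − 2·25.75 = 180.75.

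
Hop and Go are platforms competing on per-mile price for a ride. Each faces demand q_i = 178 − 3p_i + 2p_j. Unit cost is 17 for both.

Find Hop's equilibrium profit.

4860.1875

Hop's profit: π = (p_{Hop} − 17)(178 − 3p_{Hop} + 2p_{Go}).
∂π/∂p_{Hop} = 229 − 6p_{Hop} + 2p_{Go} = 0 ⇒ p_{Hop} = 229/6 + (1/3)p_{Go}.
The game is symmetric, so in equilibrium p_{Go} = p_{Hop}: the reaction function gives (2/3)p_{Hop} = 229/6, hence p_{Hop} = 57.25.
q_{Hop} = 178 − 3·57.25 + 2·57.25 = 120.75.
Profit = (57.25 − 17)·120.75 = 4860.1875.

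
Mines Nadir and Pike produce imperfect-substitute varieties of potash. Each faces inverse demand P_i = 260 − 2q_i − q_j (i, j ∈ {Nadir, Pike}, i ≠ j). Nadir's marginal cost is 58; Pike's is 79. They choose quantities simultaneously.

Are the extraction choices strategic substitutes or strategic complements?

strategic substitutes

Mine Nadir's profit: π = q_{Nadir}(260 − 2q_{Nadir} − q_{Pike}) − 58q_{Nadir}.
∂π/∂q_{Nadir} = 202 − 4q_{Nadir} − q_{Pike} = 0 ⇒ q_{Nadir} = 50.5 − 0.25q_{Pike}.
The best-response slope dq_{Nadir}/dq_{Pike} = −0.25 < 0: the reaction function is downward-sloping, so the choices are strategic substitutes.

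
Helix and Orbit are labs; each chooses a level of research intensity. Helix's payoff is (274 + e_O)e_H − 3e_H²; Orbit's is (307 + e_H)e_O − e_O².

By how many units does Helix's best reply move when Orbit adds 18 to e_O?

3

Expanding Helix's payoff: 274e_H + e_Oe_H − 3e_H².
∂π/∂e_H = 274 + e_O − 6e_H = 0, so e_H = 137/3 + (1/6)e_O.
The reaction-function slope is 1/6, so an 18-unit rise in e_O moves e_H by 1/6 × 18 = 3. Helix's best response rises — the actions are strategic complements.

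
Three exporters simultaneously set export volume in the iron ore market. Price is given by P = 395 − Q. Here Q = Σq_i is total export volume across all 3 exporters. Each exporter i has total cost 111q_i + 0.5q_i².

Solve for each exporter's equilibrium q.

A representative exporter's profit is π_i = q_i(395 − Q) − 111q_i − 0.5q_i², with Q = q_i + Σ_{j≠i} q_j.
First-order condition: 284 − 3q_i − Σ_{j≠i} q_j = 0.
Imposing symmetry (q_j = q for all j) turns Σ_{j≠i} q_j into 2q, so 284 = 5q and q = 56.8.

56.8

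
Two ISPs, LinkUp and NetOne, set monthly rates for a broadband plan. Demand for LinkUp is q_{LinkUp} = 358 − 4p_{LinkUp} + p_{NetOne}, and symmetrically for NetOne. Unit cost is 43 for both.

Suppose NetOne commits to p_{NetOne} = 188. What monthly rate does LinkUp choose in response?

89.75

LinkUp's profit: π = (p_{LinkUp} − 43)(358 − 4p_{LinkUp} + p_{NetOne}).
∂π/∂p_{LinkUp} = 530 − 8p_{LinkUp} + p_{NetOne} = 0 ⇒ p_{LinkUp} = 66.25 + 0.125p_{NetOne}.
At p_{NetOne} = 188: p_{LinkUp} = 66.25 + 0.125·188 = 89.75.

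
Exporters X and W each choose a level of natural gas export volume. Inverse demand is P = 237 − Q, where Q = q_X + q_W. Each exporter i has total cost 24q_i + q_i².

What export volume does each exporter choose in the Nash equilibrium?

42.6

Exporter X's profit: π = q_X(237 − (q_X + q_W)) − 24q_X − q_X².
∂π/∂q_X = 213 − 4q_X − q_W = 0, so q_X = 53.25 − 0.25q_W.
By symmetry q_W = q_X; substituting into the reaction function, 1.25q_X = 53.25 and q_X = 42.6.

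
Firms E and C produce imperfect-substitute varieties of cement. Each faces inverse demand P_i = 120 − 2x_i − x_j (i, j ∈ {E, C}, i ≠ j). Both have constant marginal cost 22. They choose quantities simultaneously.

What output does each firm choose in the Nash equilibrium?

19.6

Firm E's profit: π = x_E(120 − 2x_E − x_C) − 22x_E.
∂π/∂x_E = 98 − 4x_E − x_C = 0 ⇒ x_E = 24.5 − 0.25x_C.
Setting x_E = x_C in the reaction function: x_E = 24.5 − 0.25x_E, so x_E = 24.5 / 1.25 = 19.6.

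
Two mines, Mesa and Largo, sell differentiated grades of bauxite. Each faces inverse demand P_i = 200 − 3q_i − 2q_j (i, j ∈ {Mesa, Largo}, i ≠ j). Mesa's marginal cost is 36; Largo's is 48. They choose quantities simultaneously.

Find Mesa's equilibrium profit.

Mine Mesa's profit: π = q_{Mesa}(200 − 3q_{Mesa} − 2q_{Largo}) − 36q_{Mesa}.
∂π/∂q_{Mesa} = 164 − 6q_{Mesa} − 2q_{Largo} = 0 ⇒ q_{Mesa} = 82/3 − (1/3)q_{Largo}.
Similarly q_{Largo} = 76/3 − (1/3)q_{Mesa}.
Substituting the second reaction function into the first: q_{Mesa} = 82/3 − (1/3)(76/3 − (1/3)q_{Mesa}), which gives (8/9)q_{Mesa} = 170/9 ⇒ q_{Mesa} = 21.25.
Then q_{Largo} = 76/3 − (1/3)·21.25 = 18.25.
P_{Mesa} = 200 − 3·21.25 − 2·18.25 = 99.75.
Profit = (99.75 − 36)·21.25 = 1354.6875.

1354.6875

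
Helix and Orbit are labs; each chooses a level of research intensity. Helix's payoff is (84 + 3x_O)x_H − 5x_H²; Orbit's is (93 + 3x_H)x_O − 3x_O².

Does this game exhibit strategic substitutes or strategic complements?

strategic complements

Expanding Helix's payoff: 84x_H + 3x_Ox_H − 5x_H².
∂π/∂x_H = 84 + 3x_O − 10x_H = 0, so x_H = 8.4 + 0.3x_O.
The best-response slope dx_H/dx_O = 0.3 > 0: the reaction function is upward-sloping, so the choices are strategic complements.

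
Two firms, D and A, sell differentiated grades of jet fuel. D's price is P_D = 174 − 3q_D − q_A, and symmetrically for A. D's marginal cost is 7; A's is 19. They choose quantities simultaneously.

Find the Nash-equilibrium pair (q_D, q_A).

24.2, 21.8

Firm D's profit: π = q_D(174 − 3q_D − q_A) − 7q_D.
∂π/∂q_D = 167 − 6q_D − q_A = 0 ⇒ q_D = 167/6 − (1/6)q_A.
Similarly q_A = 155/6 − (1/6)q_D.
Solving the two reaction functions simultaneously: (1 − (−1/6)(−1/6))q_D = 167/6 − (1/6)·(155/6), so (35/36)q_D = 847/36 and q_D = 24.2.
Then q_A = 155/6 − (1/6)·24.2 = 21.8.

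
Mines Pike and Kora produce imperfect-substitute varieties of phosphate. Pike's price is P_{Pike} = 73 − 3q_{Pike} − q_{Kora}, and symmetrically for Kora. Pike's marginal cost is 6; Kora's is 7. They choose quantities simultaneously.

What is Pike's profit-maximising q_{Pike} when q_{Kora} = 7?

Mine Pike's profit: π = q_{Pike}(73 − 3q_{Pike} − q_{Kora}) − 6q_{Pike}.
∂π/∂q_{Pike} = 67 − 6q_{Pike} − q_{Kora} = 0 ⇒ q_{Pike} = 67/6 − (1/6)q_{Kora}.
At q_{Kora} = 7: q_{Pike} = 67/6 − (1/6)·7 = 10.

10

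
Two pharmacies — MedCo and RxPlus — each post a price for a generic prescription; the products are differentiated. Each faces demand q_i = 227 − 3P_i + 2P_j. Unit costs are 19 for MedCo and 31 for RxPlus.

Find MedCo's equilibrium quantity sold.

162.75

MedCo's profit: π = (P_{MedCo} − 19)(227 − 3P_{MedCo} + 2P_{RxPlus}).
∂π/∂P_{MedCo} = 284 − 6P_{MedCo} + 2P_{RxPlus} = 0 ⇒ P_{MedCo} = 142/3 + (1/3)P_{RxPlus}.
Similarly P_{RxPlus} = 160/3 + (1/3)P_{MedCo}.
Substituting the second reaction function into the first: P_{MedCo} = 142/3 + (1/3)(160/3 + (1/3)P_{MedCo}), which gives (8/9)P_{MedCo} = 586/9 ⇒ P_{MedCo} = 73.25.
Then P_{RxPlus} = 160/3 + (1/3)·73.25 = 77.75.
q_{MedCo} = 227 − 3·73.25 + 2·77.75 = 162.75.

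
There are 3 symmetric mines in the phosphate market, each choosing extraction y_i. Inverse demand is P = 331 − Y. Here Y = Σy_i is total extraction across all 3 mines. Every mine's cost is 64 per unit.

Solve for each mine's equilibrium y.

A representative mine's profit is π_i = y_i(331 − Y) − 64y_i, with Y = y_i + Σ_{j≠i} y_j.
First-order condition: 267 − 2y_i − Σ_{j≠i} y_j = 0.
Imposing symmetry (y_j = y for all j) turns Σ_{j≠i} y_j into 2y, so 267 = 4y and y = 66.75.

66.75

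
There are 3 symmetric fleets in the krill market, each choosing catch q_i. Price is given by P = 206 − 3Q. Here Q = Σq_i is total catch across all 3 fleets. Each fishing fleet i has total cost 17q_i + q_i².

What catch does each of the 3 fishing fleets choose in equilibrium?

13.5

A representative fishing fleet's profit is π_i = q_i(206 − 3Q) − 17q_i − q_i², with Q = q_i + Σ_{j≠i} q_j.
First-order condition: 189 − 8q_i − 3Σ_{j≠i} q_j = 0.
With identical fishing fleets, set every q_j = q: then 189 − 8q − 6q = 0, i.e. q = 189/14 = 13.5.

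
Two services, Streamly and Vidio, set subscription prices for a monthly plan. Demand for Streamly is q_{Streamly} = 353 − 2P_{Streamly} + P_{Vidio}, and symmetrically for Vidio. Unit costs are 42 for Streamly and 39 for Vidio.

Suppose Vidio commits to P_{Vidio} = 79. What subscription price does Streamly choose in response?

129

Streamly's profit: π = (P_{Streamly} − 42)(353 − 2P_{Streamly} + P_{Vidio}).
∂π/∂P_{Streamly} = 437 − 4P_{Streamly} + P_{Vidio} = 0 ⇒ P_{Streamly} = 109.25 + 0.25P_{Vidio}.
At P_{Vidio} = 79: P_{Streamly} = 109.25 + 0.25·79 = 129.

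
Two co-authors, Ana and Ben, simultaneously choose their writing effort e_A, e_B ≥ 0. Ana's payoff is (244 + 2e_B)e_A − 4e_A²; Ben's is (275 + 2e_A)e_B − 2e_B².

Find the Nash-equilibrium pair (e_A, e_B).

54.5, 96

Expanding Ana's payoff: 244e_A + 2e_Be_A − 4e_A².
∂π/∂e_A = 244 + 2e_B − 8e_A = 0, so e_A = 30.5 + 0.25e_B.
Likewise for Ben: e_B = 68.75 + 0.5e_A.
Plugging e_B into Ana's best response: e_A = 30.5 + 0.25(68.75 + 0.5e_A) ⇒ 0.875e_A = 47.6875, so e_A = 54.5.
Then e_B = 68.75 + 0.5·54.5 = 96.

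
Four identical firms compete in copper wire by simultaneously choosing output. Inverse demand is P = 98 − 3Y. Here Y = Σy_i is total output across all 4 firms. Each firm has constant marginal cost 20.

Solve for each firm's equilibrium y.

5.2

A representative firm's profit is π_i = y_i(98 − 3Y) − 20y_i, with Y = y_i + Σ_{j≠i} y_j.
First-order condition: 78 − 6y_i − 3Σ_{j≠i} y_j = 0.
With identical firms, set every y_j = y: then 78 − 6y − 9y = 0, i.e. y = 78/15 = 5.2.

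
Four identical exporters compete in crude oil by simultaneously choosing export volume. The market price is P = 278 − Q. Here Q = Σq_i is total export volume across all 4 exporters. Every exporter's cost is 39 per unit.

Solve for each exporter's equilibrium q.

A representative exporter's profit is π_i = q_i(278 − Q) − 39q_i, with Q = q_i + Σ_{j≠i} q_j.
First-order condition: 239 − 2q_i − Σ_{j≠i} q_j = 0.
In a symmetric equilibrium every exporter chooses the same q, so Σ_{j≠i} q_j = 3q. The condition becomes 239 − 5q = 0, giving q = 239/5 = 47.8.

47.8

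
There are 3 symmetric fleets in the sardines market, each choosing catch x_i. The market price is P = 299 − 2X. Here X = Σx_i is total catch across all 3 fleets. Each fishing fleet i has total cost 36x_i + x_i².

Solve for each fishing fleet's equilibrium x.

26.3

A representative fishing fleet's profit is π_i = x_i(299 − 2X) − 36x_i − x_i², with X = x_i + Σ_{j≠i} x_j.
First-order condition: 263 − 6x_i − 2Σ_{j≠i} x_j = 0.
Imposing symmetry (x_j = x for all j) turns Σ_{j≠i} x_j into 2x, so 263 = 10x and x = 26.3.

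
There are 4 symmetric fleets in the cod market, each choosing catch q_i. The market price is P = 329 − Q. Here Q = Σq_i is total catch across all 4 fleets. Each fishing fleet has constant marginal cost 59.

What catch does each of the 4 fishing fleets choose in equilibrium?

A representative fishing fleet's profit is π_i = q_i(329 − Q) − 59q_i, with Q = q_i + Σ_{j≠i} q_j.
First-order condition: 270 − 2q_i − Σ_{j≠i} q_j = 0.
Imposing symmetry (q_j = q for all j) turns Σ_{j≠i} q_j into 3q, so 270 = 5q and q = 54.

54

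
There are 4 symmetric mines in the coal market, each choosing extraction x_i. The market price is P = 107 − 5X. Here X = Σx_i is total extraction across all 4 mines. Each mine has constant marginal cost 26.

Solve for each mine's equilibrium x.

3.24

A representative mine's profit is π_i = x_i(107 − 5X) − 26x_i, with X = x_i + Σ_{j≠i} x_j.
First-order condition: 81 − 10x_i − 5Σ_{j≠i} x_j = 0.
In a symmetric equilibrium every mine chooses the same x, so Σ_{j≠i} x_j = 3x. The condition becomes 81 − 25x = 0, giving x = 81/25 = 3.24.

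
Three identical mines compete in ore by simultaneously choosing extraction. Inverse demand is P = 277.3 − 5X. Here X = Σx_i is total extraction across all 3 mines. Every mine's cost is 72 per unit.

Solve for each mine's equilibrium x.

10.265

A representative mine's profit is π_i = x_i(277.3 − 5X) − 72x_i, with X = x_i + Σ_{j≠i} x_j.
First-order condition: 205.3 − 10x_i − 5Σ_{j≠i} x_j = 0.
In a symmetric equilibrium every mine chooses the same x, so Σ_{j≠i} x_j = 2x. The condition becomes 205.3 − 20x = 0, giving x = 205.3/20 = 10.265.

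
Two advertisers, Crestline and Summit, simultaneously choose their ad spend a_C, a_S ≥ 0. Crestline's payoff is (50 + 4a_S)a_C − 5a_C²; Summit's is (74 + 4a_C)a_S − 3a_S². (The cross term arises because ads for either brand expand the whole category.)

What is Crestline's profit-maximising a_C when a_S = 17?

Expanding Crestline's payoff: 50a_C + 4a_Sa_C − 5a_C².
∂π/∂a_C = 50 + 4a_S − 10a_C = 0, so a_C = 5 + 0.4a_S.
At a_S = 17: a_C = 5 + 0.4·17 = 11.8.

11.8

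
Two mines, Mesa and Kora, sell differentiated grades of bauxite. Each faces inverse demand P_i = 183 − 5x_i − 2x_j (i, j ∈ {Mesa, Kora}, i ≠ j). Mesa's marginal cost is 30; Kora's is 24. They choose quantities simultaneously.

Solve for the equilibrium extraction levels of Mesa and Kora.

12.625, 13.375

Mine Mesa's profit: π = x_{Mesa}(183 − 5x_{Mesa} − 2x_{Kora}) − 30x_{Mesa}.
∂π/∂x_{Mesa} = 153 − 10x_{Mesa} − 2x_{Kora} = 0 ⇒ x_{Mesa} = 15.3 − 0.2x_{Kora}.
Similarly x_{Kora} = 15.9 − 0.2x_{Mesa}.
Plugging x_{Kora} into Mesa's best response: x_{Mesa} = 15.3 − 0.2(15.9 − 0.2x_{Mesa}) ⇒ 0.96x_{Mesa} = 12.12, so x_{Mesa} = 12.625.
Then x_{Kora} = 15.9 − 0.2·12.625 = 13.375.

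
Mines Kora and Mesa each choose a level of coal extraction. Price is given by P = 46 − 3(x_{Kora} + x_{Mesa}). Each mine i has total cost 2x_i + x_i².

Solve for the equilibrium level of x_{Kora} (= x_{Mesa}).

Mine Kora's profit: π = x_{Kora}(46 − 3(x_{Kora} + x_{Mesa})) − 2x_{Kora} − x_{Kora}².
∂π/∂x_{Kora} = 44 − 8x_{Kora} − 3x_{Mesa} = 0, so x_{Kora} = 5.5 − 0.375x_{Mesa}.
The game is symmetric, so in equilibrium x_{Mesa} = x_{Kora}: the reaction function gives 1.375x_{Kora} = 5.5, hence x_{Kora} = 4.

4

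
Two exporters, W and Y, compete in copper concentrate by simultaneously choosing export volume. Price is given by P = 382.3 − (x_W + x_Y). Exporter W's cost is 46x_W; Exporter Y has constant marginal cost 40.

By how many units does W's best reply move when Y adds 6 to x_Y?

Exporter W's profit: π = x_W(382.3 − (x_W + x_Y)) − 46x_W.
∂π/∂x_W = 336.3 − 2x_W − x_Y = 0, so x_W = 168.15 − 0.5x_Y.
The reaction-function slope is −0.5, so a 6-unit rise in x_Y moves x_W by −0.5 × 6 = −3. W's best response falls — the actions are strategic substitutes.

-3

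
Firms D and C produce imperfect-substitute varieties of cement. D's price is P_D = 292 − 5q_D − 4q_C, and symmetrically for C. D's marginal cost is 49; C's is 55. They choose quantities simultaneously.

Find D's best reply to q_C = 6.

21.9

Firm D's profit: π = q_D(292 − 5q_D − 4q_C) − 49q_D.
∂π/∂q_D = 243 − 10q_D − 4q_C = 0 ⇒ q_D = 24.3 − 0.4q_C.
At q_C = 6: q_D = 24.3 − 0.4·6 = 21.9.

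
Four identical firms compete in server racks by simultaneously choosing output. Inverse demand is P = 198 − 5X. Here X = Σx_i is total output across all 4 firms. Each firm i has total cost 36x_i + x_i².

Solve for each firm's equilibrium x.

A representative firm's profit is π_i = x_i(198 − 5X) − 36x_i − x_i², with X = x_i + Σ_{j≠i} x_j.
First-order condition: 162 − 12x_i − 5Σ_{j≠i} x_j = 0.
With identical firms, set every x_j = x: then 162 − 12x − 15x = 0, i.e. x = 162/27 = 6.

6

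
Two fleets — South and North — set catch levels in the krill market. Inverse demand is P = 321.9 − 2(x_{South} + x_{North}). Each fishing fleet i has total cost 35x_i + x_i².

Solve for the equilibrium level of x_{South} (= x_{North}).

Fishing fleet South's profit: π = x_{South}(321.9 − 2(x_{South} + x_{North})) − 35x_{South} − x_{South}².
∂π/∂x_{South} = 286.9 − 6x_{South} − 2x_{North} = 0, so x_{South} = 2869/60 − (1/3)x_{North}.
The game is symmetric, so in equilibrium x_{North} = x_{South}: the reaction function gives (4/3)x_{South} = 2869/60, hence x_{South} = 35.8625.

35.8625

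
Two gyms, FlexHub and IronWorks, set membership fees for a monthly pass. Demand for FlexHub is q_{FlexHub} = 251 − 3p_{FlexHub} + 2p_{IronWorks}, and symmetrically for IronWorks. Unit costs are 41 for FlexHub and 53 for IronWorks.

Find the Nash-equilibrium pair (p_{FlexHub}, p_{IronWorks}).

95.75, 100.25

FlexHub's profit: π = (p_{FlexHub} − 41)(251 − 3p_{FlexHub} + 2p_{IronWorks}).
∂π/∂p_{FlexHub} = 374 − 6p_{FlexHub} + 2p_{IronWorks} = 0 ⇒ p_{FlexHub} = 187/3 + (1/3)p_{IronWorks}.
Similarly p_{IronWorks} = 205/3 + (1/3)p_{FlexHub}.
Plugging p_{IronWorks} into FlexHub's best response: p_{FlexHub} = 187/3 + (1/3)(205/3 + (1/3)p_{FlexHub}) ⇒ (8/9)p_{FlexHub} = 766/9, so p_{FlexHub} = 95.75.
Then p_{IronWorks} = 205/3 + (1/3)·95.75 = 100.25.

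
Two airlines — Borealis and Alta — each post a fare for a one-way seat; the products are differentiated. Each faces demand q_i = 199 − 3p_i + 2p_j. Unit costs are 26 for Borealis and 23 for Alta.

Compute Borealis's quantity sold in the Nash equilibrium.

Borealis's profit: π = (p_{Borealis} − 26)(199 − 3p_{Borealis} + 2p_{Alta}).
∂π/∂p_{Borealis} = 277 − 6p_{Borealis} + 2p_{Alta} = 0 ⇒ p_{Borealis} = 277/6 + (1/3)p_{Alta}.
Similarly p_{Alta} = 134/3 + (1/3)p_{Borealis}.
Solving the two reaction functions simultaneously: (1 − (1/3)(1/3))p_{Borealis} = 277/6 + (1/3)·(134/3), so (8/9)p_{Borealis} = 1099/18 and p_{Borealis} = 68.6875.
Then p_{Alta} = 134/3 + (1/3)·68.6875 = 67.5625.
q_{Borealis} = 199 − 3·68.6875 + 2·67.5625 = 128.0625.

128.0625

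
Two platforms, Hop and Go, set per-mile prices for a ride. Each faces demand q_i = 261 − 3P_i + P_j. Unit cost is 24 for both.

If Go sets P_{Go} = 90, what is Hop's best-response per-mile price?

70.5

Hop's profit: π = (P_{Hop} − 24)(261 − 3P_{Hop} + P_{Go}).
∂π/∂P_{Hop} = 333 − 6P_{Hop} + P_{Go} = 0 ⇒ P_{Hop} = 55.5 + (1/6)P_{Go}.
At P_{Go} = 90: P_{Hop} = 55.5 + (1/6)·90 = 70.5.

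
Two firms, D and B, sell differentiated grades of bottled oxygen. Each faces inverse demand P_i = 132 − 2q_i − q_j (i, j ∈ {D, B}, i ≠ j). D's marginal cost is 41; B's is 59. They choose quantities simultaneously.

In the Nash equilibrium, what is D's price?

79.8

Firm D's profit: π = q_D(132 − 2q_D − q_B) − 41q_D.
∂π/∂q_D = 91 − 4q_D − q_B = 0 ⇒ q_D = 22.75 − 0.25q_B.
Similarly q_B = 18.25 − 0.25q_D.
Substituting the second reaction function into the first: q_D = 22.75 − 0.25(18.25 − 0.25q_D), which gives 0.9375q_D = 18.1875 ⇒ q_D = 19.4.
Then q_B = 18.25 − 0.25·19.4 = 13.4.
P_D = 132 − 2·19.4 − 13.4 = 79.8.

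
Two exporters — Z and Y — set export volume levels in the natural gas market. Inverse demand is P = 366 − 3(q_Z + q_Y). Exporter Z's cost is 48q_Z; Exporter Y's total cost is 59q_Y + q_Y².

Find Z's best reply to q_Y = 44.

Exporter Z's profit: π = q_Z(366 − 3(q_Z + q_Y)) − 48q_Z.
∂π/∂q_Z = 318 − 6q_Z − 3q_Y = 0, so q_Z = 53 − 0.5q_Y.
At q_Y = 44: q_Z = 53 − 0.5·44 = 31.

31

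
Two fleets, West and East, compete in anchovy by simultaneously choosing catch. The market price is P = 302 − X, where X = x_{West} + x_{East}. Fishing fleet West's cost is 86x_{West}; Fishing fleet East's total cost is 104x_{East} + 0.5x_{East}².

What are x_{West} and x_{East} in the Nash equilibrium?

Fishing fleet West's profit: π = x_{West}(302 − (x_{West} + x_{East})) − 86x_{West}.
∂π/∂x_{West} = 216 − 2x_{West} − x_{East} = 0, so x_{West} = 108 − 0.5x_{East}.
For East: ∂π/∂x_{East} = 198 − 3x_{East} − x_{West} = 0 ⇒ x_{East} = 66 − (1/3)x_{West}.
Substituting the second reaction function into the first: x_{West} = 108 − 0.5(66 − (1/3)x_{West}), which gives (5/6)x_{West} = 75 ⇒ x_{West} = 90.
Then x_{East} = 66 − (1/3)·90 = 36.

90, 36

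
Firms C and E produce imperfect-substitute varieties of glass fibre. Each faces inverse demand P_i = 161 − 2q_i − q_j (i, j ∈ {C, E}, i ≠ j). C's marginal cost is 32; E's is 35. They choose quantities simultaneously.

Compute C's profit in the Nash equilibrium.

Firm C's profit: π = q_C(161 − 2q_C − q_E) − 32q_C.
∂π/∂q_C = 129 − 4q_C − q_E = 0 ⇒ q_C = 32.25 − 0.25q_E.
Similarly q_E = 31.5 − 0.25q_C.
Substituting the second reaction function into the first: q_C = 32.25 − 0.25(31.5 − 0.25q_C), which gives 0.9375q_C = 24.375 ⇒ q_C = 26.
Then q_E = 31.5 − 0.25·26 = 25.
P_C = 161 − 2·26 − 25 = 84.
Profit = (84 − 32)·26 = 1352.

1352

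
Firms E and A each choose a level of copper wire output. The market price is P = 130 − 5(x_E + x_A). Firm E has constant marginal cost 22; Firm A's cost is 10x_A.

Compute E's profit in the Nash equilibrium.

Firm E's profit: π = x_E(130 − 5(x_E + x_A)) − 22x_E.
∂π/∂x_E = 108 − 10x_E − 5x_A = 0, so x_E = 10.8 − 0.5x_A.
By the same steps for A: x_A = 12 − 0.5x_E.
Solving the two reaction functions simultaneously: (1 − (−0.5)(−0.5))x_E = 10.8 − 0.5·12, so 0.75x_E = 4.8 and x_E = 6.4.
Then x_A = 12 − 0.5·6.4 = 8.8.
Price P = 130 − 5·15.2 = 54.
E's profit: (54 − 22)·6.4 = 204.8.

204.8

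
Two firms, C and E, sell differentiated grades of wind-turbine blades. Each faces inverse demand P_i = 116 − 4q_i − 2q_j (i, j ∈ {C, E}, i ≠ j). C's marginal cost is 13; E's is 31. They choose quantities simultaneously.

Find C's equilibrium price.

Firm C's profit: π = q_C(116 − 4q_C − 2q_E) − 13q_C.
∂π/∂q_C = 103 − 8q_C − 2q_E = 0 ⇒ q_C = 12.875 − 0.25q_E.
Similarly q_E = 10.625 − 0.25q_C.
Substituting the second reaction function into the first: q_C = 12.875 − 0.25(10.625 − 0.25q_C), which gives 0.9375q_C = 327/32 ⇒ q_C = 10.9.
Then q_E = 10.625 − 0.25·10.9 = 7.9.
P_C = 116 − 4·10.9 − 2·7.9 = 56.6.

56.6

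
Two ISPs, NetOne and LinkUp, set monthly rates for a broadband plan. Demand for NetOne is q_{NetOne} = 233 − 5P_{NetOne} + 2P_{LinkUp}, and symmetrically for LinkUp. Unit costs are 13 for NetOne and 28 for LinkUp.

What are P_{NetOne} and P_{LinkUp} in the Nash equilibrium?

NetOne's profit: π = (P_{NetOne} − 13)(233 − 5P_{NetOne} + 2P_{LinkUp}).
∂π/∂P_{NetOne} = 298 − 10P_{NetOne} + 2P_{LinkUp} = 0 ⇒ P_{NetOne} = 29.8 + 0.2P_{LinkUp}.
Similarly P_{LinkUp} = 37.3 + 0.2P_{NetOne}.
Plugging P_{LinkUp} into NetOne's best response: P_{NetOne} = 29.8 + 0.2(37.3 + 0.2P_{NetOne}) ⇒ 0.96P_{NetOne} = 37.26, so P_{NetOne} = 38.8125.
Then P_{LinkUp} = 37.3 + 0.2·38.8125 = 45.0625.

38.8125, 45.0625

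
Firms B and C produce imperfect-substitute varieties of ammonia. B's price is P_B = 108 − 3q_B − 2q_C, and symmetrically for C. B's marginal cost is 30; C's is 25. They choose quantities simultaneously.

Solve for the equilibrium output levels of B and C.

Firm B's profit: π = q_B(108 − 3q_B − 2q_C) − 30q_B.
∂π/∂q_B = 78 − 6q_B − 2q_C = 0 ⇒ q_B = 13 − (1/3)q_C.
Similarly q_C = 83/6 − (1/3)q_B.
Solving the two reaction functions simultaneously: (1 − (−1/3)(−1/3))q_B = 13 − (1/3)·(83/6), so (8/9)q_B = 151/18 and q_B = 9.4375.
Then q_C = 83/6 − (1/3)·9.4375 = 10.6875.

9.4375, 10.6875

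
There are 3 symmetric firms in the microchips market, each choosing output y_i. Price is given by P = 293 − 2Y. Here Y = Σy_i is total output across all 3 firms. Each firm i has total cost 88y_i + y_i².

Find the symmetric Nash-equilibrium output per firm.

20.5

A representative firm's profit is π_i = y_i(293 − 2Y) − 88y_i − y_i², with Y = y_i + Σ_{j≠i} y_j.
First-order condition: 205 − 6y_i − 2Σ_{j≠i} y_j = 0.
With identical firms, set every y_j = y: then 205 − 6y − 4y = 0, i.e. y = 205/10 = 20.5.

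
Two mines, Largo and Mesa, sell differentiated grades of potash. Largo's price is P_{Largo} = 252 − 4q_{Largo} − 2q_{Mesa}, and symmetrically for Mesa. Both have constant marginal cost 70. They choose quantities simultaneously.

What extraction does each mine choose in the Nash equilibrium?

18.2

Mine Largo's profit: π = q_{Largo}(252 − 4q_{Largo} − 2q_{Mesa}) − 70q_{Largo}.
∂π/∂q_{Largo} = 182 − 8q_{Largo} − 2q_{Mesa} = 0 ⇒ q_{Largo} = 22.75 − 0.25q_{Mesa}.
By symmetry q_{Mesa} = q_{Largo}; substituting into the reaction function, 1.25q_{Largo} = 22.75 and q_{Largo} = 18.2.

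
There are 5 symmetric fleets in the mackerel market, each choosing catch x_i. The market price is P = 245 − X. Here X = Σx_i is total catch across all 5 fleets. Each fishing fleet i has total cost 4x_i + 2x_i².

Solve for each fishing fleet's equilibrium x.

A representative fishing fleet's profit is π_i = x_i(245 − X) − 4x_i − 2x_i², with X = x_i + Σ_{j≠i} x_j.
First-order condition: 241 − 6x_i − Σ_{j≠i} x_j = 0.
In a symmetric equilibrium every fishing fleet chooses the same x, so Σ_{j≠i} x_j = 4x. The condition becomes 241 − 10x = 0, giving x = 241/10 = 24.1.

24.1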